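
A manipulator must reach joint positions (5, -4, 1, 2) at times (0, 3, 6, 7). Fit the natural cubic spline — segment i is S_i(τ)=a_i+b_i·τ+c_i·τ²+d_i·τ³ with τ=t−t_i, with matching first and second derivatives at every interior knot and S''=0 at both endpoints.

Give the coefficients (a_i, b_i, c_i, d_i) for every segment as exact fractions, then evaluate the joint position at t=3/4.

  seg 0: a=5 b=-379/87 c=0 d=118/783
  seg 1: a=-4 b=-25/87 c=118/87 d=-184/783
  seg 2: a=1 b=131/87 c=-22/29 d=22/87
S(3/4) = 1667/928

Δ: Δ0=-3, Δ1=5/3, Δ2=1
row 1: diag=12, rhs=28; c'=1/4, d'=7/3
row 2: denom=8−3·1/4=29/4; d'=(-4−3·7/3)/(29/4)=-44/29
back: M2=-44/29
back: M1=7/3−1/4·-44/29=236/87
M: M0=0, M1=236/87, M2=-44/29, M3=0
seg 0: a=5, c=M0/2=0, d=(M1−M0)/(6·3)=118/783, b=Δ0−h0·(2M0+M1)/6=-379/87
seg 1: a=-4, c=M1/2=118/87, d=(M2−M1)/(6·3)=-184/783, b=Δ1−h1·(2M1+M2)/6=-25/87
seg 2: a=1, c=M2/2=-22/29, d=(M3−M2)/(6·1)=22/87, b=Δ2−h2·(2M2+M3)/6=131/87
t_q=3/4 → seg 0, τ=3/4; S=5+-379/87·τ+0·τ²+118/783·τ³=1667/928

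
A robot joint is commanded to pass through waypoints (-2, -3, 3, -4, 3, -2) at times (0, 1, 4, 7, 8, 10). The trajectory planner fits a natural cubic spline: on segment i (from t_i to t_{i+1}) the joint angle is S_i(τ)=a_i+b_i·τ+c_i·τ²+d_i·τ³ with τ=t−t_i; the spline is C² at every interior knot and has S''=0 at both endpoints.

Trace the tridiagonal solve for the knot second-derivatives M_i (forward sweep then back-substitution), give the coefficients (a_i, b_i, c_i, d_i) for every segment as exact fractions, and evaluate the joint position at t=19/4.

Δ: Δ0=-1, Δ1=2, Δ2=-7/3, Δ3=7, Δ4=-5/2
row 1: diag=8, rhs=18; c'=3/8, d'=9/4
row 2: denom=12−3·3/8=87/8; d'=(-26−3·9/4)/(87/8)=-262/87
row 3: denom=8−3·8/29=208/29; d'=(56−3·-262/87)/(208/29)=943/104
row 4: denom=6−1·29/208=1219/208; d'=(-57−1·943/104)/(1219/208)=-13742/1219
back: M4=-13742/1219
back: M3=943/104−29/208·-13742/1219=12969/1219
back: M2=-262/87−8/29·12969/1219=-21746/3657
back: M1=9/4−3/8·-21746/3657=5461/1219
M: M0=0, M1=5461/1219, M2=-21746/3657, M3=12969/1219, M4=-13742/1219, M5=0
seg 0: a=-2, c=M0/2=0, d=(M1−M0)/(6·1)=5461/7314, b=Δ0−h0·(2M0+M1)/6=-12775/7314
seg 1: a=-3, c=M1/2=5461/2438, d=(M2−M1)/(6·3)=-38129/65826, b=Δ1−h1·(2M1+M2)/6=1804/3657
seg 2: a=3, c=M2/2=-10873/3657, d=(M3−M2)/(6·3)=60653/65826, b=Δ2−h2·(2M2+M3)/6=-12481/7314
seg 3: a=-4, c=M3/2=12969/2438, d=(M4−M3)/(6·1)=-26711/7314, b=Δ3−h3·(2M3+M4)/6=19501/3657
seg 4: a=3, c=M4/2=-6871/1219, d=(M5−M4)/(6·2)=6871/7314, b=Δ4−h4·(2M4+M5)/6=36683/7314
t_q=19/4 → seg 2, τ=3/4; S=3+-12481/7314·τ+-10873/3657·τ²+60653/65826·τ³=68101/156032

  seg 0: a=-2 b=-12775/7314 c=0 d=5461/7314
  seg 1: a=-3 b=1804/3657 c=5461/2438 d=-38129/65826
  seg 2: a=3 b=-12481/7314 c=-10873/3657 d=60653/65826
  seg 3: a=-4 b=19501/3657 c=12969/2438 d=-26711/7314
  seg 4: a=3 b=36683/7314 c=-6871/1219 d=6871/7314
S(19/4) = 68101/156032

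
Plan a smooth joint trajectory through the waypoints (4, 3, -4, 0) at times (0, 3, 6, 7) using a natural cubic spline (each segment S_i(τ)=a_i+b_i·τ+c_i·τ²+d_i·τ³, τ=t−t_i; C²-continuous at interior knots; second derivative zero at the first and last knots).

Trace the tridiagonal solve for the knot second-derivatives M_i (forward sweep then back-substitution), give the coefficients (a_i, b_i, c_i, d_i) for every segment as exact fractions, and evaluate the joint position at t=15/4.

  seg 0: a=4 b=76/87 c=0 d=-35/261
  seg 1: a=3 b=-239/87 c=-35/29 d=13/29
  seg 2: a=-4 b=184/87 c=82/29 d=-82/87
S(15/4) = 835/1856

Δ: Δ0=-1/3, Δ1=-7/3, Δ2=4
row 1: diag=12, rhs=-12; c'=1/4, d'=-1
row 2: denom=8−3·1/4=29/4; d'=(38−3·-1)/(29/4)=164/29
back: M2=164/29
back: M1=-1−1/4·164/29=-70/29
M: M0=0, M1=-70/29, M2=164/29, M3=0
seg 0: a=4, c=M0/2=0, d=(M1−M0)/(6·3)=-35/261, b=Δ0−h0·(2M0+M1)/6=76/87
seg 1: a=3, c=M1/2=-35/29, d=(M2−M1)/(6·3)=13/29, b=Δ1−h1·(2M1+M2)/6=-239/87
seg 2: a=-4, c=M2/2=82/29, d=(M3−M2)/(6·1)=-82/87, b=Δ2−h2·(2M2+M3)/6=184/87
t_q=15/4 → seg 1, τ=3/4; S=3+-239/87·τ+-35/29·τ²+13/29·τ³=835/1856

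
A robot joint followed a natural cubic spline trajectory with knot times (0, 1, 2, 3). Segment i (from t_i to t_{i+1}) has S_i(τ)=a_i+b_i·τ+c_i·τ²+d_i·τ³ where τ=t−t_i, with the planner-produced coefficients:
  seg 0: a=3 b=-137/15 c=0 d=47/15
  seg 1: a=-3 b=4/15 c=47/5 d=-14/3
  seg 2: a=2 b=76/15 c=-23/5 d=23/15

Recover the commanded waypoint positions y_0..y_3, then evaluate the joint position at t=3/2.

y_0=3 y_1=-3 y_2=2 y_3=4
S(3/2) = -11/10

y_0 = S_0(0) = a_0 = 3
y_1 = S_1(0) = a_1 = -3
y_2 = S_2(0) = a_2 = 2
y_3 = S_2(1) = 4
t_q=3/2 is in segment 1 (τ=1/2); S_1(τ)=-11/10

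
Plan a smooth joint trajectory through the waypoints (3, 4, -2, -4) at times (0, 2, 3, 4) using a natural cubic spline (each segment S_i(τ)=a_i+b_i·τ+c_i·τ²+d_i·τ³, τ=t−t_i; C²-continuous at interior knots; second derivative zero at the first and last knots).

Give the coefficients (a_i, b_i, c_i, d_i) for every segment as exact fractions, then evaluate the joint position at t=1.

Δ: Δ0=1/2, Δ1=-6, Δ2=-2
row 1: diag=6, rhs=-39; c'=1/6, d'=-13/2
row 2: denom=4−1·1/6=23/6; d'=(24−1·-13/2)/(23/6)=183/23
back: M2=183/23
back: M1=-13/2−1/6·183/23=-180/23
M: M0=0, M1=-180/23, M2=183/23, M3=0
seg 0: a=3, c=M0/2=0, d=(M1−M0)/(6·2)=-15/23, b=Δ0−h0·(2M0+M1)/6=143/46
seg 1: a=4, c=M1/2=-90/23, d=(M2−M1)/(6·1)=121/46, b=Δ1−h1·(2M1+M2)/6=-217/46
seg 2: a=-2, c=M2/2=183/46, d=(M3−M2)/(6·1)=-61/46, b=Δ2−h2·(2M2+M3)/6=-107/23
t_q=1 → seg 0, τ=1; S=3+143/46·τ+0·τ²+-15/23·τ³=251/46

  seg 0: a=3 b=143/46 c=0 d=-15/23
  seg 1: a=4 b=-217/46 c=-90/23 d=121/46
  seg 2: a=-2 b=-107/23 c=183/46 d=-61/46
S(1) = 251/46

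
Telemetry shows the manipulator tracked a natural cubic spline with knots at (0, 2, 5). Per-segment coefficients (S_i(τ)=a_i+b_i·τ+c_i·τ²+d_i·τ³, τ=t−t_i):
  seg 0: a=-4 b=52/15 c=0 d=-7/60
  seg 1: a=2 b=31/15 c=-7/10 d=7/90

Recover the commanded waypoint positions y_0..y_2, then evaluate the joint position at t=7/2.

y_0 = S_0(0) = a_0 = -4
y_1 = S_1(0) = a_1 = 2
y_2 = S_1(3) = 4
t_q=7/2 is in segment 1 (τ=3/2); S_1(τ)=303/80

y_0=-4 y_1=2 y_2=4
S(7/2) = 303/80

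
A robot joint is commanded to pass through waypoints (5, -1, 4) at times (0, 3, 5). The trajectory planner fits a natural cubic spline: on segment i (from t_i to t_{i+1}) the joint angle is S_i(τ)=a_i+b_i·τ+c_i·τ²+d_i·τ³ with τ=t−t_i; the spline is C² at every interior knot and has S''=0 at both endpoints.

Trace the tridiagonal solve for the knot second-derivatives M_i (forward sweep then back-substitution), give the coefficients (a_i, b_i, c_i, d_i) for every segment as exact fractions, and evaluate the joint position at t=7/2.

Δ: Δ0=-2, Δ1=5/2
row 1: diag=10, rhs=27; c'=1/5, d'=27/10
back: M1=27/10
M: M0=0, M1=27/10, M2=0
seg 0: a=5, c=M0/2=0, d=(M1−M0)/(6·3)=3/20, b=Δ0−h0·(2M0+M1)/6=-67/20
seg 1: a=-1, c=M1/2=27/20, d=(M2−M1)/(6·2)=-9/40, b=Δ1−h1·(2M1+M2)/6=7/10
t_q=7/2 → seg 1, τ=1/2; S=-1+7/10·τ+27/20·τ²+-9/40·τ³=-109/320

  seg 0: a=5 b=-67/20 c=0 d=3/20
  seg 1: a=-1 b=7/10 c=27/20 d=-9/40
S(7/2) = -109/320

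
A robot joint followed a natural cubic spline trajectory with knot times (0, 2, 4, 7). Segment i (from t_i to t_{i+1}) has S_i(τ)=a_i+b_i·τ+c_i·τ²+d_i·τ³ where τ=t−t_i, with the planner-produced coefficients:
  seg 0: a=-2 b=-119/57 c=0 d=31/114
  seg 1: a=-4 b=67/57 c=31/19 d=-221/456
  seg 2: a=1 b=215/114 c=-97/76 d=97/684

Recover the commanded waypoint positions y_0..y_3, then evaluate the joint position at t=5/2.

y_0 = S_0(0) = a_0 = -2
y_1 = S_1(0) = a_1 = -4
y_2 = S_2(0) = a_2 = 1
y_3 = S_2(3) = -1
t_q=5/2 is in segment 1 (τ=1/2); S_1(τ)=-3727/1216

y_0=-2 y_1=-4 y_2=1 y_3=-1
S(5/2) = -3727/1216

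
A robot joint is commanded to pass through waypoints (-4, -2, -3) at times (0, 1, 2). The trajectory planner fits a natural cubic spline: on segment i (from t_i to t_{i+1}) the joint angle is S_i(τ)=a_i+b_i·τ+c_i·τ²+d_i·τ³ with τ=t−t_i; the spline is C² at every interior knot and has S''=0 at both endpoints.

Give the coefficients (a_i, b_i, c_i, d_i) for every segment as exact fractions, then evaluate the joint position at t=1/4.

  seg 0: a=-4 b=11/4 c=0 d=-3/4
  seg 1: a=-2 b=1/2 c=-9/4 d=3/4
S(1/4) = -851/256

Δ: Δ0=2, Δ1=-1
row 1: diag=4, rhs=-18; c'=1/4, d'=-9/2
back: M1=-9/2
M: M0=0, M1=-9/2, M2=0
seg 0: a=-4, c=M0/2=0, d=(M1−M0)/(6·1)=-3/4, b=Δ0−h0·(2M0+M1)/6=11/4
seg 1: a=-2, c=M1/2=-9/4, d=(M2−M1)/(6·1)=3/4, b=Δ1−h1·(2M1+M2)/6=1/2
t_q=1/4 → seg 0, τ=1/4; S=-4+11/4·τ+0·τ²+-3/4·τ³=-851/256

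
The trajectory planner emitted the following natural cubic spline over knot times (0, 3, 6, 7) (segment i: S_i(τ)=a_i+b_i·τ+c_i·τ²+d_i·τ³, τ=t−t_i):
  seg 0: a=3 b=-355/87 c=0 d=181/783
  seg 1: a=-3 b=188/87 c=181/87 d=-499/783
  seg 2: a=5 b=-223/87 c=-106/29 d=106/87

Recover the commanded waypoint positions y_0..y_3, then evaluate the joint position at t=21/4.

y_0=3 y_1=-3 y_2=5 y_3=0
S(21/4) = 9531/1856

y_0 = S_0(0) = a_0 = 3
y_1 = S_1(0) = a_1 = -3
y_2 = S_2(0) = a_2 = 5
y_3 = S_2(1) = 0
t_q=21/4 is in segment 1 (τ=9/4); S_1(τ)=9531/1856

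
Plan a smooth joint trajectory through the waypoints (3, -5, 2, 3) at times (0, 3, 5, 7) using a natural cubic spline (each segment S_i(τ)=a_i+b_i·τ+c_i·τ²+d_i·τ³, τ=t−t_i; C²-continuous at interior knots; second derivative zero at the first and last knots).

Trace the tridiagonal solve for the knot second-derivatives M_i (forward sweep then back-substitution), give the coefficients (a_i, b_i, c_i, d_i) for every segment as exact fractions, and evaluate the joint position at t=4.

Δ: Δ0=-8/3, Δ1=7/2, Δ2=1/2
row 1: diag=10, rhs=37; c'=1/5, d'=37/10
row 2: denom=8−2·1/5=38/5; d'=(-18−2·37/10)/(38/5)=-127/38
back: M2=-127/38
back: M1=37/10−1/5·-127/38=83/19
M: M0=0, M1=83/19, M2=-127/38, M3=0
seg 0: a=3, c=M0/2=0, d=(M1−M0)/(6·3)=83/342, b=Δ0−h0·(2M0+M1)/6=-553/114
seg 1: a=-5, c=M1/2=83/38, d=(M2−M1)/(6·2)=-293/456, b=Δ1−h1·(2M1+M2)/6=97/57
seg 2: a=2, c=M2/2=-127/76, d=(M3−M2)/(6·2)=127/456, b=Δ2−h2·(2M2+M3)/6=311/114
t_q=4 → seg 1, τ=1; S=-5+97/57·τ+83/38·τ²+-293/456·τ³=-267/152

  seg 0: a=3 b=-553/114 c=0 d=83/342
  seg 1: a=-5 b=97/57 c=83/38 d=-293/456
  seg 2: a=2 b=311/114 c=-127/76 d=127/456
S(4) = -267/152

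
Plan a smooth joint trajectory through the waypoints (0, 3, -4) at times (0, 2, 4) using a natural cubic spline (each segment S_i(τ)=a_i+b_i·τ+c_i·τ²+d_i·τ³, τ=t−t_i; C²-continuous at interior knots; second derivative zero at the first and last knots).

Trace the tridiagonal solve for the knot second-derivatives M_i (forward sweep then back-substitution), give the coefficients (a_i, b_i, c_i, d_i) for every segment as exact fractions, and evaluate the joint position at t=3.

Δ: Δ0=3/2, Δ1=-7/2
row 1: diag=8, rhs=-30; c'=1/4, d'=-15/4
back: M1=-15/4
M: M0=0, M1=-15/4, M2=0
seg 0: a=0, c=M0/2=0, d=(M1−M0)/(6·2)=-5/16, b=Δ0−h0·(2M0+M1)/6=11/4
seg 1: a=3, c=M1/2=-15/8, d=(M2−M1)/(6·2)=5/16, b=Δ1−h1·(2M1+M2)/6=-1
t_q=3 → seg 1, τ=1; S=3+-1·τ+-15/8·τ²+5/16·τ³=7/16

  seg 0: a=0 b=11/4 c=0 d=-5/16
  seg 1: a=3 b=-1 c=-15/8 d=5/16
S(3) = 7/16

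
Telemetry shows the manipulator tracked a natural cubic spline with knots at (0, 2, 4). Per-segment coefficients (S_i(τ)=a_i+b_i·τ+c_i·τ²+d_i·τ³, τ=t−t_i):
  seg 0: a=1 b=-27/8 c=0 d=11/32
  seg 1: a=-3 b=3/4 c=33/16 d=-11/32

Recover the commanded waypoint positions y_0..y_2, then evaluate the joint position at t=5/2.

y_0=1 y_1=-3 y_2=4
S(5/2) = -551/256

y_0 = S_0(0) = a_0 = 1
y_1 = S_1(0) = a_1 = -3
y_2 = S_1(2) = 4
t_q=5/2 is in segment 1 (τ=1/2); S_1(τ)=-551/256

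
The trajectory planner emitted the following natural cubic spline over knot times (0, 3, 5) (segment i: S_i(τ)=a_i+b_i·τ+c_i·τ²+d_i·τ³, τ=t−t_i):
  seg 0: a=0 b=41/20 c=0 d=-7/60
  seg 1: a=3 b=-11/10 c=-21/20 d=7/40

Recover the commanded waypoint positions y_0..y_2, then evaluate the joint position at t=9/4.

y_0=0 y_1=3 y_2=-2
S(9/4) = 4203/1280

y_0 = S_0(0) = a_0 = 0
y_1 = S_1(0) = a_1 = 3
y_2 = S_1(2) = -2
t_q=9/4 is in segment 0 (τ=9/4); S_0(τ)=4203/1280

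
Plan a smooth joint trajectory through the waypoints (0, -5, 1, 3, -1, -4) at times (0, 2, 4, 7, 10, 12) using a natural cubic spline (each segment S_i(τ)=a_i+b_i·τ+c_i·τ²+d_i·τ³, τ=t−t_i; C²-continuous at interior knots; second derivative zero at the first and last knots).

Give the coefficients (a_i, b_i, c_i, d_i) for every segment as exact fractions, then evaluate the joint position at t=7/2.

Δ: Δ0=-5/2, Δ1=3, Δ2=2/3, Δ3=-4/3, Δ4=-3/2
row 1: diag=8, rhs=33; c'=1/4, d'=33/8
row 2: denom=10−2·1/4=19/2; d'=(-14−2·33/8)/(19/2)=-89/38
row 3: denom=12−3·6/19=210/19; d'=(-12−3·-89/38)/(210/19)=-9/20
row 4: denom=10−3·19/70=643/70; d'=(-1−3·-9/20)/(643/70)=49/1286
back: M4=49/1286
back: M3=-9/20−19/70·49/1286=-296/643
back: M2=-89/38−6/19·-296/643=-2825/1286
back: M1=33/8−1/4·-2825/1286=6011/1286
M: M0=0, M1=6011/1286, M2=-2825/1286, M3=-296/643, M4=49/1286, M5=0
seg 0: a=0, c=M0/2=0, d=(M1−M0)/(6·2)=6011/15432, b=Δ0−h0·(2M0+M1)/6=-7828/1929
seg 1: a=-5, c=M1/2=6011/2572, d=(M2−M1)/(6·2)=-2209/3858, b=Δ1−h1·(2M1+M2)/6=2377/3858
seg 2: a=1, c=M2/2=-2825/2572, d=(M3−M2)/(6·3)=2233/23148, b=Δ2−h2·(2M2+M3)/6=11935/3858
seg 3: a=3, c=M3/2=-148/643, d=(M4−M3)/(6·3)=641/23148, b=Δ3−h3·(2M3+M4)/6=-6883/7716
seg 4: a=-1, c=M4/2=49/2572, d=(M5−M4)/(6·2)=-49/15432, b=Δ4−h4·(2M4+M5)/6=-5885/3858
t_q=7/2 → seg 1, τ=3/2; S=-5+2377/3858·τ+6011/2572·τ²+-2209/3858·τ³=-3857/5144

  seg 0: a=0 b=-7828/1929 c=0 d=6011/15432
  seg 1: a=-5 b=2377/3858 c=6011/2572 d=-2209/3858
  seg 2: a=1 b=11935/3858 c=-2825/2572 d=2233/23148
  seg 3: a=3 b=-6883/7716 c=-148/643 d=641/23148
  seg 4: a=-1 b=-5885/3858 c=49/2572 d=-49/15432
S(7/2) = -3857/5144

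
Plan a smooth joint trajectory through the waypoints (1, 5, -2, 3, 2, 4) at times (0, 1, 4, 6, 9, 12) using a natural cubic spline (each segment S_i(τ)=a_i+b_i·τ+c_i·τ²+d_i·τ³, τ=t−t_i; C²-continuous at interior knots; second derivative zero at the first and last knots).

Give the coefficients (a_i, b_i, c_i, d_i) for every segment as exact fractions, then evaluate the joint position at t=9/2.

  seg 0: a=1 b=3671/714 c=0 d=-815/714
  seg 1: a=5 b=613/357 c=-815/238 d=1481/2142
  seg 2: a=-2 b=-115/714 c=333/119 d=-262/357
  seg 3: a=3 b=227/102 c=-191/119 d=179/714
  seg 4: a=2 b=-227/357 c=155/238 d=-155/2142
S(9/2) = -701/476

Δ: Δ0=4, Δ1=-7/3, Δ2=5/2, Δ3=-1/3, Δ4=2/3
row 1: diag=8, rhs=-38; c'=3/8, d'=-19/4
row 2: denom=10−3·3/8=71/8; d'=(29−3·-19/4)/(71/8)=346/71
row 3: denom=10−2·16/71=678/71; d'=(-17−2·346/71)/(678/71)=-633/226
row 4: denom=12−3·71/226=2499/226; d'=(6−3·-633/226)/(2499/226)=155/119
back: M4=155/119
back: M3=-633/226−71/226·155/119=-382/119
back: M2=346/71−16/71·-382/119=666/119
back: M1=-19/4−3/8·666/119=-815/119
M: M0=0, M1=-815/119, M2=666/119, M3=-382/119, M4=155/119, M5=0
seg 0: a=1, c=M0/2=0, d=(M1−M0)/(6·1)=-815/714, b=Δ0−h0·(2M0+M1)/6=3671/714
seg 1: a=5, c=M1/2=-815/238, d=(M2−M1)/(6·3)=1481/2142, b=Δ1−h1·(2M1+M2)/6=613/357
seg 2: a=-2, c=M2/2=333/119, d=(M3−M2)/(6·2)=-262/357, b=Δ2−h2·(2M2+M3)/6=-115/714
seg 3: a=3, c=M3/2=-191/119, d=(M4−M3)/(6·3)=179/714, b=Δ3−h3·(2M3+M4)/6=227/102
seg 4: a=2, c=M4/2=155/238, d=(M5−M4)/(6·3)=-155/2142, b=Δ4−h4·(2M4+M5)/6=-227/357
t_q=9/2 → seg 2, τ=1/2; S=-2+-115/714·τ+333/119·τ²+-262/357·τ³=-701/476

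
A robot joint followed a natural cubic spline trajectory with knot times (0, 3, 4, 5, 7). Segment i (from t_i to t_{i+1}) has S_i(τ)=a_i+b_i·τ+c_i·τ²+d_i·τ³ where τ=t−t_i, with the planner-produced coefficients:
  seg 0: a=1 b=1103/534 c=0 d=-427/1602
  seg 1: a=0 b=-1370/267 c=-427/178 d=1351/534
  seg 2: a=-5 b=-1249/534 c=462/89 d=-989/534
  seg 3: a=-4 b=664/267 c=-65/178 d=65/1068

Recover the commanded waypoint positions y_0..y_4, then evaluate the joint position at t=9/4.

y_0 = S_0(0) = a_0 = 1
y_1 = S_1(0) = a_1 = 0
y_2 = S_2(0) = a_2 = -5
y_3 = S_3(0) = a_3 = -4
y_4 = S_3(2) = 0
t_q=9/4 is in segment 0 (τ=9/4); S_0(τ)=29749/11392

y_0=1 y_1=0 y_2=-5 y_3=-4 y_4=0
S(9/4) = 29749/11392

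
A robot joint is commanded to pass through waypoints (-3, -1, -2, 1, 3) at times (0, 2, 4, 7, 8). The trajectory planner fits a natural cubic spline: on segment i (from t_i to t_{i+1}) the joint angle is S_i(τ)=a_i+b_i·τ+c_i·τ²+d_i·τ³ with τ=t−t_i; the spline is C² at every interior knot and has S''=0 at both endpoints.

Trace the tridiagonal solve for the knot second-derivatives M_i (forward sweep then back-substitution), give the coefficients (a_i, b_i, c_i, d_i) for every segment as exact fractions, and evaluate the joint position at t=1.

  seg 0: a=-3 b=785/536 c=0 d=-249/2144
  seg 1: a=-1 b=19/268 c=-747/1072 d=441/2144
  seg 2: a=-2 b=-133/536 c=36/67 d=-65/1608
  seg 3: a=1 b=505/268 c=93/536 d=-31/536
S(1) = -3541/2144

Δ: Δ0=1, Δ1=-1/2, Δ2=1, Δ3=2
row 1: diag=8, rhs=-9; c'=1/4, d'=-9/8
row 2: denom=10−2·1/4=19/2; d'=(9−2·-9/8)/(19/2)=45/38
row 3: denom=8−3·6/19=134/19; d'=(6−3·45/38)/(134/19)=93/268
back: M3=93/268
back: M2=45/38−6/19·93/268=72/67
back: M1=-9/8−1/4·72/67=-747/536
M: M0=0, M1=-747/536, M2=72/67, M3=93/268, M4=0
seg 0: a=-3, c=M0/2=0, d=(M1−M0)/(6·2)=-249/2144, b=Δ0−h0·(2M0+M1)/6=785/536
seg 1: a=-1, c=M1/2=-747/1072, d=(M2−M1)/(6·2)=441/2144, b=Δ1−h1·(2M1+M2)/6=19/268
seg 2: a=-2, c=M2/2=36/67, d=(M3−M2)/(6·3)=-65/1608, b=Δ2−h2·(2M2+M3)/6=-133/536
seg 3: a=1, c=M3/2=93/536, d=(M4−M3)/(6·1)=-31/536, b=Δ3−h3·(2M3+M4)/6=505/268
t_q=1 → seg 0, τ=1; S=-3+785/536·τ+0·τ²+-249/2144·τ³=-3541/2144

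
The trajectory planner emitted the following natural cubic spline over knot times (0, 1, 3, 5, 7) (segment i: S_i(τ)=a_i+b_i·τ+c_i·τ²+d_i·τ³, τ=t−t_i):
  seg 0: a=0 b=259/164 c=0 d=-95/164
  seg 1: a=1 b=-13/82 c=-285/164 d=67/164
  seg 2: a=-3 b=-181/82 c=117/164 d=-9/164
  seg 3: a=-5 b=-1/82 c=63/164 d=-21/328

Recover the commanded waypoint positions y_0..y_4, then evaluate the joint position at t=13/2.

y_0=0 y_1=1 y_2=-3 y_3=-5 y_4=-4
S(13/2) = -11467/2624

y_0 = S_0(0) = a_0 = 0
y_1 = S_1(0) = a_1 = 1
y_2 = S_2(0) = a_2 = -3
y_3 = S_3(0) = a_3 = -5
y_4 = S_3(2) = -4
t_q=13/2 is in segment 3 (τ=3/2); S_3(τ)=-11467/2624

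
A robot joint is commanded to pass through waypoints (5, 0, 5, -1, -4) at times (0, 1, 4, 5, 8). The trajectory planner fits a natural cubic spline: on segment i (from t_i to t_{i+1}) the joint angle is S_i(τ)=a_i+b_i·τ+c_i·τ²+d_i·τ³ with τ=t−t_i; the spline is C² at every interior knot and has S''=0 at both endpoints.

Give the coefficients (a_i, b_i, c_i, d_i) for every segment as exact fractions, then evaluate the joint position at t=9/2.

Δ: Δ0=-5, Δ1=5/3, Δ2=-6, Δ3=-1
row 1: diag=8, rhs=40; c'=3/8, d'=5
row 2: denom=8−3·3/8=55/8; d'=(-46−3·5)/(55/8)=-488/55
row 3: denom=8−1·8/55=432/55; d'=(30−1·-488/55)/(432/55)=1069/216
back: M3=1069/216
back: M2=-488/55−8/55·1069/216=-259/27
back: M1=5−3/8·-259/27=619/72
M: M0=0, M1=619/72, M2=-259/27, M3=1069/216, M4=0
seg 0: a=5, c=M0/2=0, d=(M1−M0)/(6·1)=619/432, b=Δ0−h0·(2M0+M1)/6=-2779/432
seg 1: a=0, c=M1/2=619/144, d=(M2−M1)/(6·3)=-3929/3888, b=Δ1−h1·(2M1+M2)/6=-461/216
seg 2: a=5, c=M2/2=-259/54, d=(M3−M2)/(6·1)=349/144, b=Δ2−h2·(2M2+M3)/6=-1567/432
seg 3: a=-1, c=M3/2=1069/432, d=(M4−M3)/(6·3)=-1069/3888, b=Δ3−h3·(2M3+M4)/6=-1285/216
t_q=9/2 → seg 2, τ=1/2; S=5+-1567/432·τ+-259/54·τ²+349/144·τ³=7915/3456

  seg 0: a=5 b=-2779/432 c=0 d=619/432
  seg 1: a=0 b=-461/216 c=619/144 d=-3929/3888
  seg 2: a=5 b=-1567/432 c=-259/54 d=349/144
  seg 3: a=-1 b=-1285/216 c=1069/432 d=-1069/3888
S(9/2) = 7915/3456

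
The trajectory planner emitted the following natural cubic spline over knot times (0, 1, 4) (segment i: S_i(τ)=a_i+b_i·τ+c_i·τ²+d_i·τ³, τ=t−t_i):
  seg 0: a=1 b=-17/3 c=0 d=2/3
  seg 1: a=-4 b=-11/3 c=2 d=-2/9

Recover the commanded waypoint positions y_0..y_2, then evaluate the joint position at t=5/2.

y_0=1 y_1=-4 y_2=-3
S(5/2) = -23/4

y_0 = S_0(0) = a_0 = 1
y_1 = S_1(0) = a_1 = -4
y_2 = S_1(3) = -3
t_q=5/2 is in segment 1 (τ=3/2); S_1(τ)=-23/4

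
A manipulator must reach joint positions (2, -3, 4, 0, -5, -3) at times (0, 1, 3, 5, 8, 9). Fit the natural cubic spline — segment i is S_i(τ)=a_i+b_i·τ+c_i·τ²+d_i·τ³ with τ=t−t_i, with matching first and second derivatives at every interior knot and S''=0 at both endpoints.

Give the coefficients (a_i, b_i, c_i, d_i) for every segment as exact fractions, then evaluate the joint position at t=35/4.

Δ: Δ0=-5, Δ1=7/2, Δ2=-2, Δ3=-5/3, Δ4=2
row 1: diag=6, rhs=51; c'=1/3, d'=17/2
row 2: denom=8−2·1/3=22/3; d'=(-33−2·17/2)/(22/3)=-75/11
row 3: denom=10−2·3/11=104/11; d'=(2−2·-75/11)/(104/11)=43/26
row 4: denom=8−3·33/104=733/104; d'=(22−3·43/26)/(733/104)=1772/733
back: M4=1772/733
back: M3=43/26−33/104·1772/733=650/733
back: M2=-75/11−3/11·650/733=-5175/733
back: M1=17/2−1/3·-5175/733=15911/1466
M: M0=0, M1=15911/1466, M2=-5175/733, M3=650/733, M4=1772/733, M5=0
seg 0: a=2, c=M0/2=0, d=(M1−M0)/(6·1)=15911/8796, b=Δ0−h0·(2M0+M1)/6=-59891/8796
seg 1: a=-3, c=M1/2=15911/2932, d=(M2−M1)/(6·2)=-26261/17592, b=Δ1−h1·(2M1+M2)/6=-6079/4398
seg 2: a=4, c=M2/2=-5175/1466, d=(M3−M2)/(6·2)=5825/8796, b=Δ2−h2·(2M2+M3)/6=5302/2199
seg 3: a=0, c=M3/2=325/733, d=(M4−M3)/(6·3)=187/2199, b=Δ3−h3·(2M3+M4)/6=-8273/2199
seg 4: a=-5, c=M4/2=886/733, d=(M5−M4)/(6·1)=-886/2199, b=Δ4−h4·(2M4+M5)/6=2626/2199
t_q=35/4 → seg 4, τ=3/4; S=-5+2626/2199·τ+886/733·τ²+-886/2199·τ³=-84311/23456

  seg 0: a=2 b=-59891/8796 c=0 d=15911/8796
  seg 1: a=-3 b=-6079/4398 c=15911/2932 d=-26261/17592
  seg 2: a=4 b=5302/2199 c=-5175/1466 d=5825/8796
  seg 3: a=0 b=-8273/2199 c=325/733 d=187/2199
  seg 4: a=-5 b=2626/2199 c=886/733 d=-886/2199
S(35/4) = -84311/23456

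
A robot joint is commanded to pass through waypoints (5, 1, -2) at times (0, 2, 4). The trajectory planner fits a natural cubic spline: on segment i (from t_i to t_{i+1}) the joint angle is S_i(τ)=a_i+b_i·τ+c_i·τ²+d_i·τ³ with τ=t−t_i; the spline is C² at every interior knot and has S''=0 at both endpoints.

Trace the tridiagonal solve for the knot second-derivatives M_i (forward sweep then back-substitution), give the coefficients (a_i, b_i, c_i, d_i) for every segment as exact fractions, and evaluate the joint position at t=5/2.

Δ: Δ0=-2, Δ1=-3/2
row 1: diag=8, rhs=3; c'=1/4, d'=3/8
back: M1=3/8
M: M0=0, M1=3/8, M2=0
seg 0: a=5, c=M0/2=0, d=(M1−M0)/(6·2)=1/32, b=Δ0−h0·(2M0+M1)/6=-17/8
seg 1: a=1, c=M1/2=3/16, d=(M2−M1)/(6·2)=-1/32, b=Δ1−h1·(2M1+M2)/6=-7/4
t_q=5/2 → seg 1, τ=1/2; S=1+-7/4·τ+3/16·τ²+-1/32·τ³=43/256

  seg 0: a=5 b=-17/8 c=0 d=1/32
  seg 1: a=1 b=-7/4 c=3/16 d=-1/32
S(5/2) = 43/256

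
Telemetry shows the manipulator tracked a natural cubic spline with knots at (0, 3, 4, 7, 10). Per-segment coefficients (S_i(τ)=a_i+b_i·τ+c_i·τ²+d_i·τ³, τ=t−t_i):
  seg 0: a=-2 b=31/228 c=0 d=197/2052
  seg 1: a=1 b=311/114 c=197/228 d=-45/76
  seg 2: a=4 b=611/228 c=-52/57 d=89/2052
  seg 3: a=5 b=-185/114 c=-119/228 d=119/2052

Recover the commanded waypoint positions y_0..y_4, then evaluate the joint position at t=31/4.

y_0=-2 y_1=1 y_2=4 y_3=5 y_4=-3
S(31/4) = 17091/4864

y_0 = S_0(0) = a_0 = -2
y_1 = S_1(0) = a_1 = 1
y_2 = S_2(0) = a_2 = 4
y_3 = S_3(0) = a_3 = 5
y_4 = S_3(3) = -3
t_q=31/4 is in segment 3 (τ=3/4); S_3(τ)=17091/4864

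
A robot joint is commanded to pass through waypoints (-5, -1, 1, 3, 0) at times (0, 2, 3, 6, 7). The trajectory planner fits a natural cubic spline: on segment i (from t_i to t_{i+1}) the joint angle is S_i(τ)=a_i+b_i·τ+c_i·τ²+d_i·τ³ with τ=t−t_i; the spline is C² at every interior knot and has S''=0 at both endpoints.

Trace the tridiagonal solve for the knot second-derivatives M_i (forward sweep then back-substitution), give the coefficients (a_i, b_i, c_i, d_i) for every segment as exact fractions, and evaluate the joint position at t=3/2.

  seg 0: a=-5 b=967/483 c=0 d=-1/1932
  seg 1: a=-1 b=964/483 c=-1/322 d=1/138
  seg 2: a=1 b=1943/966 c=3/161 d=-451/2898
  seg 3: a=3 b=-1004/483 c=-445/322 d=445/966
S(3/2) = -1471/736

Δ: Δ0=2, Δ1=2, Δ2=2/3, Δ3=-3
row 1: diag=6, rhs=0; c'=1/6, d'=0
row 2: denom=8−1·1/6=47/6; d'=(-8−1·0)/(47/6)=-48/47
row 3: denom=8−3·18/47=322/47; d'=(-22−3·-48/47)/(322/47)=-445/161
back: M3=-445/161
back: M2=-48/47−18/47·-445/161=6/161
back: M1=0−1/6·6/161=-1/161
M: M0=0, M1=-1/161, M2=6/161, M3=-445/161, M4=0
seg 0: a=-5, c=M0/2=0, d=(M1−M0)/(6·2)=-1/1932, b=Δ0−h0·(2M0+M1)/6=967/483
seg 1: a=-1, c=M1/2=-1/322, d=(M2−M1)/(6·1)=1/138, b=Δ1−h1·(2M1+M2)/6=964/483
seg 2: a=1, c=M2/2=3/161, d=(M3−M2)/(6·3)=-451/2898, b=Δ2−h2·(2M2+M3)/6=1943/966
seg 3: a=3, c=M3/2=-445/322, d=(M4−M3)/(6·1)=445/966, b=Δ3−h3·(2M3+M4)/6=-1004/483
t_q=3/2 → seg 0, τ=3/2; S=-5+967/483·τ+0·τ²+-1/1932·τ³=-1471/736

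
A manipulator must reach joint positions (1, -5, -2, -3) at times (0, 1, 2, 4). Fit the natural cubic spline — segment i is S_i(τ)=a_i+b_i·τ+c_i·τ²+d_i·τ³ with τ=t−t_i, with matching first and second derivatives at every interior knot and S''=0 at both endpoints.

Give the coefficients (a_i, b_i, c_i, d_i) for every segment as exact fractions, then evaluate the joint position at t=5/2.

  seg 0: a=1 b=-17/2 c=0 d=5/2
  seg 1: a=-5 b=-1 c=15/2 d=-7/2
  seg 2: a=-2 b=7/2 c=-3 d=1/2
S(5/2) = -15/16

Δ: Δ0=-6, Δ1=3, Δ2=-1/2
row 1: diag=4, rhs=54; c'=1/4, d'=27/2
row 2: denom=6−1·1/4=23/4; d'=(-21−1·27/2)/(23/4)=-6
back: M2=-6
back: M1=27/2−1/4·-6=15
M: M0=0, M1=15, M2=-6, M3=0
seg 0: a=1, c=M0/2=0, d=(M1−M0)/(6·1)=5/2, b=Δ0−h0·(2M0+M1)/6=-17/2
seg 1: a=-5, c=M1/2=15/2, d=(M2−M1)/(6·1)=-7/2, b=Δ1−h1·(2M1+M2)/6=-1
seg 2: a=-2, c=M2/2=-3, d=(M3−M2)/(6·2)=1/2, b=Δ2−h2·(2M2+M3)/6=7/2
t_q=5/2 → seg 2, τ=1/2; S=-2+7/2·τ+-3·τ²+1/2·τ³=-15/16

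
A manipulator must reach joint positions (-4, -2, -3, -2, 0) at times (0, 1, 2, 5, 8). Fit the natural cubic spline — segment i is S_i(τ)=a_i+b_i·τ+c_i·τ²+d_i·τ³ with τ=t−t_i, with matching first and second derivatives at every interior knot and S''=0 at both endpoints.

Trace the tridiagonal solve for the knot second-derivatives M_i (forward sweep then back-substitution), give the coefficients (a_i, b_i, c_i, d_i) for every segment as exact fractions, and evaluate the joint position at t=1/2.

Δ: Δ0=2, Δ1=-1, Δ2=1/3, Δ3=2/3
row 1: diag=4, rhs=-18; c'=1/4, d'=-9/2
row 2: denom=8−1·1/4=31/4; d'=(8−1·-9/2)/(31/4)=50/31
row 3: denom=12−3·12/31=336/31; d'=(2−3·50/31)/(336/31)=-11/42
back: M3=-11/42
back: M2=50/31−12/31·-11/42=12/7
back: M1=-9/2−1/4·12/7=-69/14
M: M0=0, M1=-69/14, M2=12/7, M3=-11/42, M4=0
seg 0: a=-4, c=M0/2=0, d=(M1−M0)/(6·1)=-23/28, b=Δ0−h0·(2M0+M1)/6=79/28
seg 1: a=-2, c=M1/2=-69/28, d=(M2−M1)/(6·1)=31/28, b=Δ1−h1·(2M1+M2)/6=5/14
seg 2: a=-3, c=M2/2=6/7, d=(M3−M2)/(6·3)=-83/756, b=Δ2−h2·(2M2+M3)/6=-5/4
seg 3: a=-2, c=M3/2=-11/84, d=(M4−M3)/(6·3)=11/756, b=Δ3−h3·(2M3+M4)/6=13/14
t_q=1/2 → seg 0, τ=1/2; S=-4+79/28·τ+0·τ²+-23/28·τ³=-603/224

  seg 0: a=-4 b=79/28 c=0 d=-23/28
  seg 1: a=-2 b=5/14 c=-69/28 d=31/28
  seg 2: a=-3 b=-5/4 c=6/7 d=-83/756
  seg 3: a=-2 b=13/14 c=-11/84 d=11/756
S(1/2) = -603/224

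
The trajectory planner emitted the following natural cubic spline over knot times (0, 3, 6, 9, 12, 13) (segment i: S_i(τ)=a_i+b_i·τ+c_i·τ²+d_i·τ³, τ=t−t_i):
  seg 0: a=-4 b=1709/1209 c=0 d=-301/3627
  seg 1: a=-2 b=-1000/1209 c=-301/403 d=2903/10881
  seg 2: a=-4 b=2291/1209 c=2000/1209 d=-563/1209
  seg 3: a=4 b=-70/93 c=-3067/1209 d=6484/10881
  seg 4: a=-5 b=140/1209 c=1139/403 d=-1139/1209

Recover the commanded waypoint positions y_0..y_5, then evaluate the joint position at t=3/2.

y_0=-4 y_1=-2 y_2=-4 y_3=4 y_4=-5 y_5=-3
S(3/2) = -6963/3224

y_0 = S_0(0) = a_0 = -4
y_1 = S_1(0) = a_1 = -2
y_2 = S_2(0) = a_2 = -4
y_3 = S_3(0) = a_3 = 4
y_4 = S_4(0) = a_4 = -5
y_5 = S_4(1) = -3
t_q=3/2 is in segment 0 (τ=3/2); S_0(τ)=-6963/3224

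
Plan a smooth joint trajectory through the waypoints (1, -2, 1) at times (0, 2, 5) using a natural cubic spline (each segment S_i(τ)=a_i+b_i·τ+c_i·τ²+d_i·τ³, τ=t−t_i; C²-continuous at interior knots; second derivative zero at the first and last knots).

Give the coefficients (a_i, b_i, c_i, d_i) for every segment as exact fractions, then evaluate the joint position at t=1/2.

Δ: Δ0=-3/2, Δ1=1
row 1: diag=10, rhs=15; c'=3/10, d'=3/2
back: M1=3/2
M: M0=0, M1=3/2, M2=0
seg 0: a=1, c=M0/2=0, d=(M1−M0)/(6·2)=1/8, b=Δ0−h0·(2M0+M1)/6=-2
seg 1: a=-2, c=M1/2=3/4, d=(M2−M1)/(6·3)=-1/12, b=Δ1−h1·(2M1+M2)/6=-1/2
t_q=1/2 → seg 0, τ=1/2; S=1+-2·τ+0·τ²+1/8·τ³=1/64

  seg 0: a=1 b=-2 c=0 d=1/8
  seg 1: a=-2 b=-1/2 c=3/4 d=-1/12
S(1/2) = 1/64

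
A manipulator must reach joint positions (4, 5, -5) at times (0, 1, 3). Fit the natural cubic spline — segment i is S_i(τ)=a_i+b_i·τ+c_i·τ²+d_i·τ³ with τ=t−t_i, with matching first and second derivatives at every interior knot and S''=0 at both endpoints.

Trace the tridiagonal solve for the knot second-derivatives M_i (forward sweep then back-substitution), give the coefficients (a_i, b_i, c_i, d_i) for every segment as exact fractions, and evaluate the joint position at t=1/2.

Δ: Δ0=1, Δ1=-5
row 1: diag=6, rhs=-36; c'=1/3, d'=-6
back: M1=-6
M: M0=0, M1=-6, M2=0
seg 0: a=4, c=M0/2=0, d=(M1−M0)/(6·1)=-1, b=Δ0−h0·(2M0+M1)/6=2
seg 1: a=5, c=M1/2=-3, d=(M2−M1)/(6·2)=1/2, b=Δ1−h1·(2M1+M2)/6=-1
t_q=1/2 → seg 0, τ=1/2; S=4+2·τ+0·τ²+-1·τ³=39/8

  seg 0: a=4 b=2 c=0 d=-1
  seg 1: a=5 b=-1 c=-3 d=1/2
S(1/2) = 39/8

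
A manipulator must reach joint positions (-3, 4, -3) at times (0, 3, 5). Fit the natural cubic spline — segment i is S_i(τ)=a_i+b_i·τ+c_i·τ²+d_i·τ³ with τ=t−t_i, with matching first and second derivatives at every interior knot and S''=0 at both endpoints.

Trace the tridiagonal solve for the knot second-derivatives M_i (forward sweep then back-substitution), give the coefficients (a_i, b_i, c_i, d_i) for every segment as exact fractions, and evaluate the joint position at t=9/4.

Δ: Δ0=7/3, Δ1=-7/2
row 1: diag=10, rhs=-35; c'=1/5, d'=-7/2
back: M1=-7/2
M: M0=0, M1=-7/2, M2=0
seg 0: a=-3, c=M0/2=0, d=(M1−M0)/(6·3)=-7/36, b=Δ0−h0·(2M0+M1)/6=49/12
seg 1: a=4, c=M1/2=-7/4, d=(M2−M1)/(6·2)=7/24, b=Δ1−h1·(2M1+M2)/6=-7/6
t_q=9/4 → seg 0, τ=9/4; S=-3+49/12·τ+0·τ²+-7/36·τ³=1017/256

  seg 0: a=-3 b=49/12 c=0 d=-7/36
  seg 1: a=4 b=-7/6 c=-7/4 d=7/24
S(9/4) = 1017/256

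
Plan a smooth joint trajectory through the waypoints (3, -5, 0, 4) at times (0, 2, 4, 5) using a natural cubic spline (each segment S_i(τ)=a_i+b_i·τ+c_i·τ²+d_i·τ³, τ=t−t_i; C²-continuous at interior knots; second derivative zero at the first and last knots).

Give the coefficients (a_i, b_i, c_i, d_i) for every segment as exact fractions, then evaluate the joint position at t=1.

Δ: Δ0=-4, Δ1=5/2, Δ2=4
row 1: diag=8, rhs=39; c'=1/4, d'=39/8
row 2: denom=6−2·1/4=11/2; d'=(9−2·39/8)/(11/2)=-3/22
back: M2=-3/22
back: M1=39/8−1/4·-3/22=54/11
M: M0=0, M1=54/11, M2=-3/22, M3=0
seg 0: a=3, c=M0/2=0, d=(M1−M0)/(6·2)=9/22, b=Δ0−h0·(2M0+M1)/6=-62/11
seg 1: a=-5, c=M1/2=27/11, d=(M2−M1)/(6·2)=-37/88, b=Δ1−h1·(2M1+M2)/6=-8/11
seg 2: a=0, c=M2/2=-3/44, d=(M3−M2)/(6·1)=1/44, b=Δ2−h2·(2M2+M3)/6=89/22
t_q=1 → seg 0, τ=1; S=3+-62/11·τ+0·τ²+9/22·τ³=-49/22

  seg 0: a=3 b=-62/11 c=0 d=9/22
  seg 1: a=-5 b=-8/11 c=27/11 d=-37/88
  seg 2: a=0 b=89/22 c=-3/44 d=1/44
S(1) = -49/22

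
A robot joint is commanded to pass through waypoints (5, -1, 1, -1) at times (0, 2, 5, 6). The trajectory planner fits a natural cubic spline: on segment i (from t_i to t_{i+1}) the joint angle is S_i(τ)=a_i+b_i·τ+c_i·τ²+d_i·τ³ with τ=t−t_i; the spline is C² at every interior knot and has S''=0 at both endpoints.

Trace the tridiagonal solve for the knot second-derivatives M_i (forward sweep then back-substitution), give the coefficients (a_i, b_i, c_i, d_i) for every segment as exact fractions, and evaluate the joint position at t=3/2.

Δ: Δ0=-3, Δ1=2/3, Δ2=-2
row 1: diag=10, rhs=22; c'=3/10, d'=11/5
row 2: denom=8−3·3/10=71/10; d'=(-16−3·11/5)/(71/10)=-226/71
back: M2=-226/71
back: M1=11/5−3/10·-226/71=224/71
M: M0=0, M1=224/71, M2=-226/71, M3=0
seg 0: a=5, c=M0/2=0, d=(M1−M0)/(6·2)=56/213, b=Δ0−h0·(2M0+M1)/6=-863/213
seg 1: a=-1, c=M1/2=112/71, d=(M2−M1)/(6·3)=-25/71, b=Δ1−h1·(2M1+M2)/6=-191/213
seg 2: a=1, c=M2/2=-113/71, d=(M3−M2)/(6·1)=113/213, b=Δ2−h2·(2M2+M3)/6=-200/213
t_q=3/2 → seg 0, τ=3/2; S=5+-863/213·τ+0·τ²+56/213·τ³=-27/142

  seg 0: a=5 b=-863/213 c=0 d=56/213
  seg 1: a=-1 b=-191/213 c=112/71 d=-25/71
  seg 2: a=1 b=-200/213 c=-113/71 d=113/213
S(3/2) = -27/142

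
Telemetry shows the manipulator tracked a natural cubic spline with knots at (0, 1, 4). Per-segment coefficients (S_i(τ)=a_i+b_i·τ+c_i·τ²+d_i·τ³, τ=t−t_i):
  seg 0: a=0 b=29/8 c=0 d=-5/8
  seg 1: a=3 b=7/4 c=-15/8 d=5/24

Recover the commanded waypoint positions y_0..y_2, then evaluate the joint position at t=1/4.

y_0 = S_0(0) = a_0 = 0
y_1 = S_1(0) = a_1 = 3
y_2 = S_1(3) = -3
t_q=1/4 is in segment 0 (τ=1/4); S_0(τ)=459/512

y_0=0 y_1=3 y_2=-3
S(1/4) = 459/512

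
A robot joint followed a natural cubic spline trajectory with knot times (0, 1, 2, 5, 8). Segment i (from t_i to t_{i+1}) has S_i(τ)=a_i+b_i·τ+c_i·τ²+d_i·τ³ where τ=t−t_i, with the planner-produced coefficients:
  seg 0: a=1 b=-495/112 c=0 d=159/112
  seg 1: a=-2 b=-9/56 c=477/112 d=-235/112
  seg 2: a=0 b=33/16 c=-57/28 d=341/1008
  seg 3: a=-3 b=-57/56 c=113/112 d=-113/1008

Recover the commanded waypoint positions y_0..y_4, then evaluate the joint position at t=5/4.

y_0=1 y_1=-2 y_2=0 y_3=-3 y_4=0
S(5/4) = -12951/7168

y_0 = S_0(0) = a_0 = 1
y_1 = S_1(0) = a_1 = -2
y_2 = S_2(0) = a_2 = 0
y_3 = S_3(0) = a_3 = -3
y_4 = S_3(3) = 0
t_q=5/4 is in segment 1 (τ=1/4); S_1(τ)=-12951/7168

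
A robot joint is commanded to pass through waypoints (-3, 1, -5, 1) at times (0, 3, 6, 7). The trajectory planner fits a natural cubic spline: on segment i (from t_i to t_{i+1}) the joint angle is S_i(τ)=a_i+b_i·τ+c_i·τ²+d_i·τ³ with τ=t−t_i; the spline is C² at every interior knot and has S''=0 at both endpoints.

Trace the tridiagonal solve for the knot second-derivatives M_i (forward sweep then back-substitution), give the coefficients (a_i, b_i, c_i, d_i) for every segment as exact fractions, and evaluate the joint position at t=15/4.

  seg 0: a=-3 b=268/87 c=0 d=-152/783
  seg 1: a=1 b=-188/87 c=-152/87 d=470/783
  seg 2: a=-5 b=310/87 c=106/29 d=-106/87
S(15/4) = -1253/928

Δ: Δ0=4/3, Δ1=-2, Δ2=6
row 1: diag=12, rhs=-20; c'=1/4, d'=-5/3
row 2: denom=8−3·1/4=29/4; d'=(48−3·-5/3)/(29/4)=212/29
back: M2=212/29
back: M1=-5/3−1/4·212/29=-304/87
M: M0=0, M1=-304/87, M2=212/29, M3=0
seg 0: a=-3, c=M0/2=0, d=(M1−M0)/(6·3)=-152/783, b=Δ0−h0·(2M0+M1)/6=268/87
seg 1: a=1, c=M1/2=-152/87, d=(M2−M1)/(6·3)=470/783, b=Δ1−h1·(2M1+M2)/6=-188/87
seg 2: a=-5, c=M2/2=106/29, d=(M3−M2)/(6·1)=-106/87, b=Δ2−h2·(2M2+M3)/6=310/87
t_q=15/4 → seg 1, τ=3/4; S=1+-188/87·τ+-152/87·τ²+470/783·τ³=-1253/928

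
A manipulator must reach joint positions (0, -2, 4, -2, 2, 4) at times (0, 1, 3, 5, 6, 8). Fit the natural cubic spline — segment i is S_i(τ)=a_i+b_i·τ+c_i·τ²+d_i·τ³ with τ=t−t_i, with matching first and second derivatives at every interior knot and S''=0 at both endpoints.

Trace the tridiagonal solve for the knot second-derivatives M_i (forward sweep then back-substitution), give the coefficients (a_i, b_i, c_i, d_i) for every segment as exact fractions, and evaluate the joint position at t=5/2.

  seg 0: a=0 b=-1168/349 c=0 d=470/349
  seg 1: a=-2 b=242/349 c=1410/349 d=-2015/1396
  seg 2: a=4 b=-163/349 c=-3225/698 d=2341/1396
  seg 3: a=-2 b=410/349 c=1899/349 d=-913/349
  seg 4: a=2 b=1469/349 c=-840/349 d=140/349
S(5/2) = 36395/11168

Δ: Δ0=-2, Δ1=3, Δ2=-3, Δ3=4, Δ4=1
row 1: diag=6, rhs=30; c'=1/3, d'=5
row 2: denom=8−2·1/3=22/3; d'=(-36−2·5)/(22/3)=-69/11
row 3: denom=6−2·3/11=60/11; d'=(42−2·-69/11)/(60/11)=10
row 4: denom=6−1·11/60=349/60; d'=(-18−1·10)/(349/60)=-1680/349
back: M4=-1680/349
back: M3=10−11/60·-1680/349=3798/349
back: M2=-69/11−3/11·3798/349=-3225/349
back: M1=5−1/3·-3225/349=2820/349
M: M0=0, M1=2820/349, M2=-3225/349, M3=3798/349, M4=-1680/349, M5=0
seg 0: a=0, c=M0/2=0, d=(M1−M0)/(6·1)=470/349, b=Δ0−h0·(2M0+M1)/6=-1168/349
seg 1: a=-2, c=M1/2=1410/349, d=(M2−M1)/(6·2)=-2015/1396, b=Δ1−h1·(2M1+M2)/6=242/349
seg 2: a=4, c=M2/2=-3225/698, d=(M3−M2)/(6·2)=2341/1396, b=Δ2−h2·(2M2+M3)/6=-163/349
seg 3: a=-2, c=M3/2=1899/349, d=(M4−M3)/(6·1)=-913/349, b=Δ3−h3·(2M3+M4)/6=410/349
seg 4: a=2, c=M4/2=-840/349, d=(M5−M4)/(6·2)=140/349, b=Δ4−h4·(2M4+M5)/6=1469/349
t_q=5/2 → seg 1, τ=3/2; S=-2+242/349·τ+1410/349·τ²+-2015/1396·τ³=36395/11168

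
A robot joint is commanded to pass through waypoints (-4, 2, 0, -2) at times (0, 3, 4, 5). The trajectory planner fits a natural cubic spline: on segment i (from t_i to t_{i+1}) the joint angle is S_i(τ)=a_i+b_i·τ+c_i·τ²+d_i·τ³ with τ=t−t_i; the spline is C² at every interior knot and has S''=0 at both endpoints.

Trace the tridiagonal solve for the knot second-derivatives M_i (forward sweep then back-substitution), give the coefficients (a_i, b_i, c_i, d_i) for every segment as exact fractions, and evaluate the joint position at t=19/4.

Δ: Δ0=2, Δ1=-2, Δ2=-2
row 1: diag=8, rhs=-24; c'=1/8, d'=-3
row 2: denom=4−1·1/8=31/8; d'=(0−1·-3)/(31/8)=24/31
back: M2=24/31
back: M1=-3−1/8·24/31=-96/31
M: M0=0, M1=-96/31, M2=24/31, M3=0
seg 0: a=-4, c=M0/2=0, d=(M1−M0)/(6·3)=-16/93, b=Δ0−h0·(2M0+M1)/6=110/31
seg 1: a=2, c=M1/2=-48/31, d=(M2−M1)/(6·1)=20/31, b=Δ1−h1·(2M1+M2)/6=-34/31
seg 2: a=0, c=M2/2=12/31, d=(M3−M2)/(6·1)=-4/31, b=Δ2−h2·(2M2+M3)/6=-70/31
t_q=19/4 → seg 2, τ=3/4; S=0+-70/31·τ+12/31·τ²+-4/31·τ³=-759/496

  seg 0: a=-4 b=110/31 c=0 d=-16/93
  seg 1: a=2 b=-34/31 c=-48/31 d=20/31
  seg 2: a=0 b=-70/31 c=12/31 d=-4/31
S(19/4) = -759/496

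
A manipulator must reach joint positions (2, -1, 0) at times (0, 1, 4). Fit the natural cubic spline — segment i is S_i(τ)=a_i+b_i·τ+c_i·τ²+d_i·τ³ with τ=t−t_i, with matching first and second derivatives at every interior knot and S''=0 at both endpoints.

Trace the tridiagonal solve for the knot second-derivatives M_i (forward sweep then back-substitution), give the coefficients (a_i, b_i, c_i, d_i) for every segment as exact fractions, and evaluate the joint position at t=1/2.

  seg 0: a=2 b=-41/12 c=0 d=5/12
  seg 1: a=-1 b=-13/6 c=5/4 d=-5/36
S(1/2) = 11/32

Δ: Δ0=-3, Δ1=1/3
row 1: diag=8, rhs=20; c'=3/8, d'=5/2
back: M1=5/2
M: M0=0, M1=5/2, M2=0
seg 0: a=2, c=M0/2=0, d=(M1−M0)/(6·1)=5/12, b=Δ0−h0·(2M0+M1)/6=-41/12
seg 1: a=-1, c=M1/2=5/4, d=(M2−M1)/(6·3)=-5/36, b=Δ1−h1·(2M1+M2)/6=-13/6
t_q=1/2 → seg 0, τ=1/2; S=2+-41/12·τ+0·τ²+5/12·τ³=11/32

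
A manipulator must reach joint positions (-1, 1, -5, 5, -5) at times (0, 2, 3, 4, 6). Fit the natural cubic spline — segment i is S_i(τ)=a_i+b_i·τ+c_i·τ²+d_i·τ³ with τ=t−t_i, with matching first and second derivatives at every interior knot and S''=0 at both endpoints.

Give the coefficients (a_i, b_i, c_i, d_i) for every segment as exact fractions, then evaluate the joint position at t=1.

Δ: Δ0=1, Δ1=-6, Δ2=10, Δ3=-5
row 1: diag=6, rhs=-42; c'=1/6, d'=-7
row 2: denom=4−1·1/6=23/6; d'=(96−1·-7)/(23/6)=618/23
row 3: denom=6−1·6/23=132/23; d'=(-90−1·618/23)/(132/23)=-224/11
back: M3=-224/11
back: M2=618/23−6/23·-224/11=354/11
back: M1=-7−1/6·354/11=-136/11
M: M0=0, M1=-136/11, M2=354/11, M3=-224/11, M4=0
seg 0: a=-1, c=M0/2=0, d=(M1−M0)/(6·2)=-34/33, b=Δ0−h0·(2M0+M1)/6=169/33
seg 1: a=1, c=M1/2=-68/11, d=(M2−M1)/(6·1)=245/33, b=Δ1−h1·(2M1+M2)/6=-239/33
seg 2: a=-5, c=M2/2=177/11, d=(M3−M2)/(6·1)=-289/33, b=Δ2−h2·(2M2+M3)/6=8/3
seg 3: a=5, c=M3/2=-112/11, d=(M4−M3)/(6·2)=56/33, b=Δ3−h3·(2M3+M4)/6=283/33
t_q=1 → seg 0, τ=1; S=-1+169/33·τ+0·τ²+-34/33·τ³=34/11

  seg 0: a=-1 b=169/33 c=0 d=-34/33
  seg 1: a=1 b=-239/33 c=-68/11 d=245/33
  seg 2: a=-5 b=8/3 c=177/11 d=-289/33
  seg 3: a=5 b=283/33 c=-112/11 d=56/33
S(1) = 34/11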